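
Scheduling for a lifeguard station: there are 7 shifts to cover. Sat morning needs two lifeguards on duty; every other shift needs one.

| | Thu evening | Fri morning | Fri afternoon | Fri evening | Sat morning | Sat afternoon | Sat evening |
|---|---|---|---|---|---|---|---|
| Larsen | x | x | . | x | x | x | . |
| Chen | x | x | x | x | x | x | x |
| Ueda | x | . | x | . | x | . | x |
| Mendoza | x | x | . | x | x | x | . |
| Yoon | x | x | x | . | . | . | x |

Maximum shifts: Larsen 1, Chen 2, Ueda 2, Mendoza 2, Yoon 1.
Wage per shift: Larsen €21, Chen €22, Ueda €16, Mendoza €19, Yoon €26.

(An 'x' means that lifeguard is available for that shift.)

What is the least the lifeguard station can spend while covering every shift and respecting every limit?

Picking the cheapest available lifeguard for each shift independently would cost €140, but that ignores the shift limits.
An optimal schedule: Thu evening→Yoon, Fri morning→Mendoza, Fri afternoon→Chen, Fri evening→Larsen, Sat morning→Ueda+Mendoza, Sat afternoon→Chen, Sat evening→Ueda.
Total: 26 + 19 + 22 + 21 + 16 + 19 + 22 + 16 = €161.

€161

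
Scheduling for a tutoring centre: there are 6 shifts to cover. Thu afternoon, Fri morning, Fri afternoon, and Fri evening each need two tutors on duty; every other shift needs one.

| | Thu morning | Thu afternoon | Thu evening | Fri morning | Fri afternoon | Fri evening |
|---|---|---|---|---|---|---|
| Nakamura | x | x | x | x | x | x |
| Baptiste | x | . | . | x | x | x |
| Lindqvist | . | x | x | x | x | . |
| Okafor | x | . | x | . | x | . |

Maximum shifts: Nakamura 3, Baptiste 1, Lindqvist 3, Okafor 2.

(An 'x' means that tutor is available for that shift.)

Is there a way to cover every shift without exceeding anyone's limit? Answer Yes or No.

No

Total capacity is 3+1+3+2 = 9 but 10 worker-slots are needed — infeasible.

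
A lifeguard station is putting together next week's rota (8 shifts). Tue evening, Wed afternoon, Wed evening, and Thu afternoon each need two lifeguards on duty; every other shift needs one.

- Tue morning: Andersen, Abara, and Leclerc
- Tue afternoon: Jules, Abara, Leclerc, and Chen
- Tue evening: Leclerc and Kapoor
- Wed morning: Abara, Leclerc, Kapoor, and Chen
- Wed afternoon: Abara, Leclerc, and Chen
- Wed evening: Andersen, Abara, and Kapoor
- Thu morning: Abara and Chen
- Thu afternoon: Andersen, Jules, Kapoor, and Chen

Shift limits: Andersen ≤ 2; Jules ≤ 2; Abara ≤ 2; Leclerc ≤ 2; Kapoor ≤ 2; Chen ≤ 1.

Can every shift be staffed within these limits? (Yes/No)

Total capacity is 2+2+2+2+2+1 = 11 but 12 worker-slots are needed — infeasible.

No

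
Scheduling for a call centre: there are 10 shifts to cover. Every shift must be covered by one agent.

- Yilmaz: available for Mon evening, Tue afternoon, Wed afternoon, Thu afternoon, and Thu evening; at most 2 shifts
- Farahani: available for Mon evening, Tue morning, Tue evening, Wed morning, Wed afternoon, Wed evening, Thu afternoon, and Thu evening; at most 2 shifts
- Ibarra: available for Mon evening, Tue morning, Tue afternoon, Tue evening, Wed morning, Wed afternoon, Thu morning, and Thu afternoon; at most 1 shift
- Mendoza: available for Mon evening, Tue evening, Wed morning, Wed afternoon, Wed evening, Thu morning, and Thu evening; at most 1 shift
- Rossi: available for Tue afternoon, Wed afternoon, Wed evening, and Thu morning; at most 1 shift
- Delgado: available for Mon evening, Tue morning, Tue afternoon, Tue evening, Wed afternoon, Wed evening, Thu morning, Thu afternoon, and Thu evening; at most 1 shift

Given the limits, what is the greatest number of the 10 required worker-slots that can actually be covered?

Total capacity across all agents is 2+2+1+1+1+1 = 8, and 10 slots are needed, so at most 8 can be filled.
An assignment achieving 8: Tue morning→Farahani, Tue afternoon→Yilmaz, Tue evening→Ibarra, Wed morning→Farahani, Wed evening→Mendoza, Thu morning→Rossi, Thu afternoon→Yilmaz, Thu evening→Delgado.
Loads: Yilmaz 2/2, Farahani 2/2, Ibarra 1/1, Mendoza 1/1, Rossi 1/1, Delgado 1/1.

8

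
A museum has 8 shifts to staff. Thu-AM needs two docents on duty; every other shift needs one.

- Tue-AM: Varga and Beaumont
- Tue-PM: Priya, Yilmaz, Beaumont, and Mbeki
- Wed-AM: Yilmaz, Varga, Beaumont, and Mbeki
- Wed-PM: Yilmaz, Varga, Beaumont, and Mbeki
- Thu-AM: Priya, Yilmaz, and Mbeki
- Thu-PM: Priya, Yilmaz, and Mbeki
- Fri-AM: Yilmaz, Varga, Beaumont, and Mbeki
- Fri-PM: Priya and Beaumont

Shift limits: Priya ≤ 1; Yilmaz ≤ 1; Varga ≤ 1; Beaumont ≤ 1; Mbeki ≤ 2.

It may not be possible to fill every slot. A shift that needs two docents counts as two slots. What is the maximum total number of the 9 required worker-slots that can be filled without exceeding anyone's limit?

Total capacity across all docents is 1+1+1+1+2 = 6, and 9 slots are needed, so at most 6 can be filled.
An assignment achieving 6: Tue-AM→Varga, Tue-PM→Beaumont, Thu-AM→Yilmaz+Mbeki, Thu-PM→Mbeki, Fri-PM→Priya.
Loads: Priya 1/1, Yilmaz 1/1, Varga 1/1, Beaumont 1/1, Mbeki 2/2.

6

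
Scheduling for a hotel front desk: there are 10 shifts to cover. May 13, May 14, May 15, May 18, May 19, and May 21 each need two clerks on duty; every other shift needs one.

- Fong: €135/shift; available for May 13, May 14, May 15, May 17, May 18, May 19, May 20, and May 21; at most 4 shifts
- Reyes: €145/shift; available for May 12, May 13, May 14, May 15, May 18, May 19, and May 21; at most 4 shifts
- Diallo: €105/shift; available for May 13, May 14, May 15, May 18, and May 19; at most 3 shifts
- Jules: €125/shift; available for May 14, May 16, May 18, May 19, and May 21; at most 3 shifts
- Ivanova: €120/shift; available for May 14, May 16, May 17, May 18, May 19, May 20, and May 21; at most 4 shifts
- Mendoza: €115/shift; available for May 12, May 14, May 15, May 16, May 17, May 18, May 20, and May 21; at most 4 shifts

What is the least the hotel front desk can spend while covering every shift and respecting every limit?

Picking the cheapest available clerk for each shift independently would cost €1820, but that ignores the shift limits.
An optimal schedule: May 12→Mendoza, May 13→Diallo+Fong, May 14→Ivanova+Jules, May 15→Diallo+Fong, May 16→Mendoza, May 17→Mendoza, May 18→Ivanova+Jules, May 19→Diallo+Ivanova, May 20→Mendoza, May 21→Ivanova+Jules.
Total: 115 + 105 + 135 + 120 + 125 + 105 + 135 + 115 + 115 + 120 + 125 + 105 + 120 + 115 + 120 + 125 = €1900.

€1900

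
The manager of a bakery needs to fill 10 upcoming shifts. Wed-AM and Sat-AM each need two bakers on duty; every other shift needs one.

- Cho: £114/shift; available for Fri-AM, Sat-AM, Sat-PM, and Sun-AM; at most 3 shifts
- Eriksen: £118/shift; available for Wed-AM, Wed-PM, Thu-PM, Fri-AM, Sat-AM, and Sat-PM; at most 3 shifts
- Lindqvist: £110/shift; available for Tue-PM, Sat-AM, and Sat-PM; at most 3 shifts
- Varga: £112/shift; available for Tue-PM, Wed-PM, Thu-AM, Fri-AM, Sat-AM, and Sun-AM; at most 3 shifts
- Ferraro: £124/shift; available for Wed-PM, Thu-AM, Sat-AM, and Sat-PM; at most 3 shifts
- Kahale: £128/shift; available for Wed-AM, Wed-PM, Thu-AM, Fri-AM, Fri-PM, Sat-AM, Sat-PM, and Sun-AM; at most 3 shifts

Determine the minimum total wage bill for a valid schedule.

Wed-AM can only be covered by Eriksen and Kahale, so that assignment is forced.
Thu-PM can only be covered by Eriksen, so that assignment is forced.
Fri-PM can only be covered by Kahale, so that assignment is forced.
Picking the cheapest available baker for each shift independently would cost £1382, but that ignores the shift limits.
An optimal schedule: Tue-PM→Lindqvist, Wed-AM→Eriksen+Kahale, Wed-PM→Varga, Thu-AM→Varga, Thu-PM→Eriksen, Fri-AM→Cho, Fri-PM→Kahale, Sat-AM→Lindqvist+Cho, Sat-PM→Lindqvist, Sun-AM→Varga.
Total: 110 + 118 + 128 + 112 + 112 + 118 + 114 + 128 + 110 + 114 + 110 + 112 = £1386.

£1386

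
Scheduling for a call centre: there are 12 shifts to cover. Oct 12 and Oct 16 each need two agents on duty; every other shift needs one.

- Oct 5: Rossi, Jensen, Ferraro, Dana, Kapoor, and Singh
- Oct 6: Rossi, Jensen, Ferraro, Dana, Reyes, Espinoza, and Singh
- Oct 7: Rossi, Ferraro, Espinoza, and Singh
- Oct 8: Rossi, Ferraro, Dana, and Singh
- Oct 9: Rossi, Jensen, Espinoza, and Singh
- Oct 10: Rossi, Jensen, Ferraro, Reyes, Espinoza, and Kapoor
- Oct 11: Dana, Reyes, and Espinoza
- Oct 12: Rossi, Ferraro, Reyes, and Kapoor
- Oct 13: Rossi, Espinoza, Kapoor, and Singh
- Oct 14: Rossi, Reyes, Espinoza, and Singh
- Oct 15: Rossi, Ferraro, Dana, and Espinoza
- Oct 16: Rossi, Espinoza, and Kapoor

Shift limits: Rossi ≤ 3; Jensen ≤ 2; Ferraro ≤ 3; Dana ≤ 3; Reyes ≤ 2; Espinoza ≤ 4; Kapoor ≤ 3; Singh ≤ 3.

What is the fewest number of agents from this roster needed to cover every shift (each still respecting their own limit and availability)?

14 slots to fill and no one can take more than 4, so at least ⌈14/4⌉ = 4 agents are needed.
Any 4 agents together have capacity at most 4+3+3+3 = 13 < 14 slots, so 4 can never suffice.
Rossi, Jensen, Ferraro, Dana, and Espinoza alone can cover everything: Oct 5→Jensen, Oct 6→Dana, Oct 7→Ferraro, Oct 8→Ferraro, Oct 9→Jensen, Oct 10→Espinoza, Oct 11→Dana, Oct 12→Rossi+Ferraro, Oct 13→Rossi, Oct 14→Espinoza, Oct 15→Dana, Oct 16→Rossi+Espinoza.

5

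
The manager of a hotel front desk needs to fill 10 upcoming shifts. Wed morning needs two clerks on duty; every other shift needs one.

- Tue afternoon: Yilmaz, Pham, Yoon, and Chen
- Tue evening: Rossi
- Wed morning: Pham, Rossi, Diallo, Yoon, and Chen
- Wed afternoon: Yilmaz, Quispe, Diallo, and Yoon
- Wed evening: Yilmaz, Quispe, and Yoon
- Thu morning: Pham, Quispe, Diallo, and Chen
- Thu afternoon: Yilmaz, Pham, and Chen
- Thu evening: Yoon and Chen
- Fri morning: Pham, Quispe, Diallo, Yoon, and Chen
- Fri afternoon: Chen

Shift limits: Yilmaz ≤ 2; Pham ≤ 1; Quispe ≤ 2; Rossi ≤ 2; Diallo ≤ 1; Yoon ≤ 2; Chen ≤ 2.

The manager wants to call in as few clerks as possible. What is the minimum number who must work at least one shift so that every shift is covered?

11 slots to fill and no one can take more than 2, so at least ⌈11/2⌉ = 6 clerks are needed.
Yilmaz, Pham, Quispe, Rossi, Yoon, and Chen alone can cover everything: Tue afternoon→Yoon, Tue evening→Rossi, Wed morning→Rossi+Chen, Wed afternoon→Yilmaz, Wed evening→Yilmaz, Thu morning→Quispe, Thu afternoon→Pham, Thu evening→Yoon, Fri morning→Quispe, Fri afternoon→Chen.

6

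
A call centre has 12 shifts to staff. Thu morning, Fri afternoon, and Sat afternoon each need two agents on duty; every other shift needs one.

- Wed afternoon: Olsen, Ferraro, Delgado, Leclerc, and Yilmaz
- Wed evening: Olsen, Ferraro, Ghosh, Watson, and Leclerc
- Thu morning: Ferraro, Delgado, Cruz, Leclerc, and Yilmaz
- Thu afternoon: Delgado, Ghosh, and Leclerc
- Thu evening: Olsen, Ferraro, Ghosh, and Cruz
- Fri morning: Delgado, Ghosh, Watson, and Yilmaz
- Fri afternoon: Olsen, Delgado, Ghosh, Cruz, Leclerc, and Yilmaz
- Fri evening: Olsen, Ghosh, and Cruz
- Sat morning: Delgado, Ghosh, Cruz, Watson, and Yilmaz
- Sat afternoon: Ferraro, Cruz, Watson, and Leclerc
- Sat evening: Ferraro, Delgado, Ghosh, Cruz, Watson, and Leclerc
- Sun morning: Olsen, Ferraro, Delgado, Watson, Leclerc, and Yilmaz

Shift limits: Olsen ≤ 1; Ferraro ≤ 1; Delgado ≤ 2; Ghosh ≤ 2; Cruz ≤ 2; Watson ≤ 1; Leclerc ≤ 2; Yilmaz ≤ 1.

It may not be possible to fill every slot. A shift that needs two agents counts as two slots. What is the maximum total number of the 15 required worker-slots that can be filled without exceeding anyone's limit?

Total capacity across all agents is 1+1+2+2+2+1+2+1 = 12, and 15 slots are needed, so at most 12 can be filled.
An assignment achieving 12: Wed afternoon→Leclerc, Wed evening→Ghosh, Thu morning→Cruz+Leclerc, Thu afternoon→Delgado, Thu evening→Ferraro, Fri morning→Delgado, Fri afternoon→Yilmaz, Fri evening→Olsen, Sat morning→Ghosh, Sat afternoon→Cruz+Watson.
Loads: Olsen 1/1, Ferraro 1/1, Delgado 2/2, Ghosh 2/2, Cruz 2/2, Watson 1/1, Leclerc 2/2, Yilmaz 1/1.

12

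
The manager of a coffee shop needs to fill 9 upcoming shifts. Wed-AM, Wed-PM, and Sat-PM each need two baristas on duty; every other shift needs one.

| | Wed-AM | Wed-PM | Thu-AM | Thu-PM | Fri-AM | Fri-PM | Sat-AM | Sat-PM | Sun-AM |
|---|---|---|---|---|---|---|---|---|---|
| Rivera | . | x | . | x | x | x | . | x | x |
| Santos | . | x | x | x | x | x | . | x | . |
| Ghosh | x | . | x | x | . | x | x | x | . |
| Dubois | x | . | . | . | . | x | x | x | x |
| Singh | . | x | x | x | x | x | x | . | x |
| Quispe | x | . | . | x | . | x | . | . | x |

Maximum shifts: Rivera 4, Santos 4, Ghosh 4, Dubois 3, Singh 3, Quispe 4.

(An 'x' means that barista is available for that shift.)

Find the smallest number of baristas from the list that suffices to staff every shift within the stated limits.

12 slots to fill and no one can take more than 4, so at least ⌈12/4⌉ = 3 baristas are needed.
Shifts {Wed-AM, Wed-PM} need 4 slots, but among the baristas available for them (Rivera, Santos, Ghosh, Dubois, Singh, and Quispe) any 3 together supply at most 3. So 3 baristas are not enough.
Rivera, Santos, Ghosh, and Dubois alone can cover everything: Wed-AM→Ghosh+Dubois, Wed-PM→Rivera+Santos, Thu-AM→Santos, Thu-PM→Rivera, Fri-AM→Rivera, Fri-PM→Santos, Sat-AM→Ghosh, Sat-PM→Santos+Ghosh, Sun-AM→Rivera.

4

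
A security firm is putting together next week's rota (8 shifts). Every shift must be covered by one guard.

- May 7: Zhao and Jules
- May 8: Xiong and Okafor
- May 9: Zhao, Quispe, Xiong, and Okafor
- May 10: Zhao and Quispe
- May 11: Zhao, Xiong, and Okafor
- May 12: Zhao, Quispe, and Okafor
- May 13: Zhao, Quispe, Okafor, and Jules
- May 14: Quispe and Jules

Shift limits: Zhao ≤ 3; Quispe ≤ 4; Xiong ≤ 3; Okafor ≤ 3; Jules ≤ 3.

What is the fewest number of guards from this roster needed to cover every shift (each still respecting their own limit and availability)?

3

8 slots to fill and no one can take more than 4, so at least ⌈8/4⌉ = 2 guards are needed.
Any 2 guards together have capacity at most 4+3 = 7 < 8 slots, so 2 can never suffice.
Zhao, Quispe, and Xiong alone can cover everything: May 7→Zhao, May 8→Xiong, May 9→Quispe, May 10→Zhao, May 11→Zhao, May 12→Quispe, May 13→Quispe, May 14→Quispe.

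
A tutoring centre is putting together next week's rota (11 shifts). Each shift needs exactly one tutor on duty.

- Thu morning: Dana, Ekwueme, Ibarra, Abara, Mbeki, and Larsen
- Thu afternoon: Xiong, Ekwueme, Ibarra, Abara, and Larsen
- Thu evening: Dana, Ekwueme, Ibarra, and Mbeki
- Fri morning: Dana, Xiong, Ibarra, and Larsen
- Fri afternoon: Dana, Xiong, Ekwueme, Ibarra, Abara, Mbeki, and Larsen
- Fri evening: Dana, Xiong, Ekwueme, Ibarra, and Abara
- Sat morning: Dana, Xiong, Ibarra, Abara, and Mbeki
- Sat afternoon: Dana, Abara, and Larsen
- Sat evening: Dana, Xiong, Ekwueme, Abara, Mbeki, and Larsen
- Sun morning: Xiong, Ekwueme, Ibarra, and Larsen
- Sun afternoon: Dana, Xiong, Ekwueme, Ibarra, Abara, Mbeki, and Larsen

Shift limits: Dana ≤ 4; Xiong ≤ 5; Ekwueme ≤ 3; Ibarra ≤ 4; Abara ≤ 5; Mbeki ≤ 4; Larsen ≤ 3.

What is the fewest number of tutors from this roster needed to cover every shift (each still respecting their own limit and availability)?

3

11 slots to fill and no one can take more than 5, so at least ⌈11/5⌉ = 3 tutors are needed.
Dana, Xiong, and Ekwueme alone can cover everything: Thu morning→Dana, Thu afternoon→Xiong, Thu evening→Dana, Fri morning→Dana, Fri afternoon→Xiong, Fri evening→Xiong, Sat morning→Xiong, Sat afternoon→Dana, Sat evening→Ekwueme, Sun morning→Xiong, Sun afternoon→Ekwueme.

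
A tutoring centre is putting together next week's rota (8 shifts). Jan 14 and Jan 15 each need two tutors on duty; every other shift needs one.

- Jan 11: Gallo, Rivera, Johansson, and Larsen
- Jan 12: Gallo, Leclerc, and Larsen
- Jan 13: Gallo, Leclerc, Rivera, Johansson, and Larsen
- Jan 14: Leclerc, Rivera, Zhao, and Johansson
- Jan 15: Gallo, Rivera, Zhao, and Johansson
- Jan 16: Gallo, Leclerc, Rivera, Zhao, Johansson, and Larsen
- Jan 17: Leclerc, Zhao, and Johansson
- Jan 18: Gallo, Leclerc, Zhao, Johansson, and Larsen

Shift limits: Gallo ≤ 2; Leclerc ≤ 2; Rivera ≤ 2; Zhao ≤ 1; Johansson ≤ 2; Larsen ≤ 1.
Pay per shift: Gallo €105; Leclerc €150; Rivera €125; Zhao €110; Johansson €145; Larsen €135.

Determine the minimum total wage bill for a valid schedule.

€1295

Picking the cheapest available tutor for each shift independently would cost €1085, but that ignores the shift limits.
An optimal schedule: Jan 11→Gallo, Jan 12→Gallo, Jan 13→Leclerc, Jan 14→Rivera+Johansson, Jan 15→Rivera+Johansson, Jan 16→Larsen, Jan 17→Leclerc, Jan 18→Zhao.
Total: 105 + 105 + 150 + 125 + 145 + 125 + 145 + 135 + 150 + 110 = €1295.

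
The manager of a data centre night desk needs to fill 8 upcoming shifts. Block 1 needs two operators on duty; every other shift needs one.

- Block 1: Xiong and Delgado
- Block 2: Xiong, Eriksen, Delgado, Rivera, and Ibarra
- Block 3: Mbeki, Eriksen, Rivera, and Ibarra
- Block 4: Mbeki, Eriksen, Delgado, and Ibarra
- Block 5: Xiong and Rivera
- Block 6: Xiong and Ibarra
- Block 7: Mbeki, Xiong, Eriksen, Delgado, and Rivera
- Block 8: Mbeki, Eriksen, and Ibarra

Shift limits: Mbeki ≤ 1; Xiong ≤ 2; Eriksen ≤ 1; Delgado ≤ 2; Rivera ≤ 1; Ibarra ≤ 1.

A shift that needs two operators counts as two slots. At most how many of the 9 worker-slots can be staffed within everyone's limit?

8

Total capacity across all operators is 1+2+1+2+1+1 = 8, and 9 slots are needed, so at most 8 can be filled.
An assignment achieving 8: Block 1→Xiong+Delgado, Block 2→Rivera, Block 3→Eriksen, Block 4→Delgado, Block 5→Xiong, Block 6→Ibarra, Block 8→Mbeki.
Loads: Mbeki 1/1, Xiong 2/2, Eriksen 1/1, Delgado 2/2, Rivera 1/1, Ibarra 1/1.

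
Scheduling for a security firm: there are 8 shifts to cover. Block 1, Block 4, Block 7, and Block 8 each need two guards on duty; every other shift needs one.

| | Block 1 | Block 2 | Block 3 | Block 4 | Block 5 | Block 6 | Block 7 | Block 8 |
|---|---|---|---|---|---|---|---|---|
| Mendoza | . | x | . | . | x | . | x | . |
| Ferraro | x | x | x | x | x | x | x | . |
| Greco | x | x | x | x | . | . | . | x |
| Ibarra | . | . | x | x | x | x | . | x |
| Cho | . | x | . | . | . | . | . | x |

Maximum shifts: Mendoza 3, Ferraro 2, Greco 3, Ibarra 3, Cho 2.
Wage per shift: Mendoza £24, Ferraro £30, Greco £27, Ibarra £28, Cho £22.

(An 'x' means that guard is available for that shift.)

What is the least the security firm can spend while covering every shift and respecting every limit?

Block 1 can only be covered by Ferraro and Greco, so that assignment is forced.
Block 7 can only be covered by Mendoza and Ferraro, so that assignment is forced.
Picking the cheapest available guard for each shift independently would cost £316, but that ignores the shift limits.
An optimal schedule: Block 1→Greco+Ferraro, Block 2→Cho, Block 3→Greco, Block 4→Greco+Ibarra, Block 5→Mendoza, Block 6→Ibarra, Block 7→Mendoza+Ferraro, Block 8→Cho+Ibarra.
Total: 27 + 30 + 22 + 27 + 27 + 28 + 24 + 28 + 24 + 30 + 22 + 28 = £317.

£317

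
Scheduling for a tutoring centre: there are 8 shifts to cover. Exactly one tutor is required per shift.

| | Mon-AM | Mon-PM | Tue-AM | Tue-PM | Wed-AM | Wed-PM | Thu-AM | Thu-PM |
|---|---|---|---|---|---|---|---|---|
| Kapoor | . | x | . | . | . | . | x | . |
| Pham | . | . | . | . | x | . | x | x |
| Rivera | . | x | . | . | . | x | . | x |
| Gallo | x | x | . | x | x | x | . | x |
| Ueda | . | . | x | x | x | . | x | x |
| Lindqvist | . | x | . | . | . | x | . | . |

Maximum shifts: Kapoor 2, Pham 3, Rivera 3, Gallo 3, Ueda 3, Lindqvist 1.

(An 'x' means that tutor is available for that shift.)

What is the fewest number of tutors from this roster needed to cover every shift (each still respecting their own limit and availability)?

3

8 slots to fill and no one can take more than 3, so at least ⌈8/3⌉ = 3 tutors are needed.
Kapoor, Gallo, and Ueda alone can cover everything: Mon-AM→Gallo, Mon-PM→Kapoor, Tue-AM→Ueda, Tue-PM→Gallo, Wed-AM→Ueda, Wed-PM→Gallo, Thu-AM→Kapoor, Thu-PM→Ueda.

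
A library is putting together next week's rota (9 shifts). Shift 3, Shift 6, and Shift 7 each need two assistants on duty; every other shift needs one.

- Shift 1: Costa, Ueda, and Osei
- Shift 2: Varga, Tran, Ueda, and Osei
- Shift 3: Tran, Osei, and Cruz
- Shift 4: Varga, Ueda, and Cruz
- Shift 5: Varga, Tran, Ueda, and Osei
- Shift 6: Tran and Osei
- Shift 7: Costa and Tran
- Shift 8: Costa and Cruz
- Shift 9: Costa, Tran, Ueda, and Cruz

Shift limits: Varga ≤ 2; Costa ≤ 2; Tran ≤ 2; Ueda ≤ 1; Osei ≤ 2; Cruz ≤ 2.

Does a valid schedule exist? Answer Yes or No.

Total capacity is 2+2+2+1+2+2 = 11 but 12 worker-slots are needed — infeasible.

No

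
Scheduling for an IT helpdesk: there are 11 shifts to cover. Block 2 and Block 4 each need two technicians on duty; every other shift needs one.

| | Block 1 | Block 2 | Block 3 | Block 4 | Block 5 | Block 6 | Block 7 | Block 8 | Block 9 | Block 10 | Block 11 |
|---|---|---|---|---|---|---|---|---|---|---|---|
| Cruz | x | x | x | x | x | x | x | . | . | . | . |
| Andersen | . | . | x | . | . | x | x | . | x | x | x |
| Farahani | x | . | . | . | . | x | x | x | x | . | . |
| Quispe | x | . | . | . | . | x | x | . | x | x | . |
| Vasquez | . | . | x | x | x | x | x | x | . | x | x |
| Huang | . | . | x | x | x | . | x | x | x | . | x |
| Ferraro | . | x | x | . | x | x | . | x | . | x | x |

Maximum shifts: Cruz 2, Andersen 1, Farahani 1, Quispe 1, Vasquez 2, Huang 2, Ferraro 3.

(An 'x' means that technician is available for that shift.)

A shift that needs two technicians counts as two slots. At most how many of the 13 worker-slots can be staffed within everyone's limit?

12

Total capacity across all technicians is 2+1+1+1+2+2+3 = 12, and 13 slots are needed, so at most 12 can be filled.
An assignment achieving 12: Block 1→Cruz, Block 2→Cruz+Ferraro, Block 3→Ferraro, Block 4→Vasquez+Huang, Block 5→Vasquez, Block 6→Ferraro, Block 8→Farahani, Block 9→Andersen, Block 10→Quispe, Block 11→Huang.
Loads: Cruz 2/2, Andersen 1/1, Farahani 1/1, Quispe 1/1, Vasquez 2/2, Huang 2/2, Ferraro 3/3.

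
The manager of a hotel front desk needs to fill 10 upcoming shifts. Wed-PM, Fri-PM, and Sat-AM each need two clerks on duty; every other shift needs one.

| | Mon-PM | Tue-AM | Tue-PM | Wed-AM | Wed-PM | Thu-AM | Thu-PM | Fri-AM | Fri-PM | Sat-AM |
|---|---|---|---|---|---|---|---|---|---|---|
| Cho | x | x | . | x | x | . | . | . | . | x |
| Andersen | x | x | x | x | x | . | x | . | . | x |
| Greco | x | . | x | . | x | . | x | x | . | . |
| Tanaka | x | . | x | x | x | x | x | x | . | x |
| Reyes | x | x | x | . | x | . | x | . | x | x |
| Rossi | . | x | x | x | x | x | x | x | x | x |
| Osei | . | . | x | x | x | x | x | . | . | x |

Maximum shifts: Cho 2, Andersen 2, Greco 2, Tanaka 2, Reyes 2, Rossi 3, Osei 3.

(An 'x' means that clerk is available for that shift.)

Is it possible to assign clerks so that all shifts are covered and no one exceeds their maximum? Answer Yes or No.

Fri-PM can only be covered by Reyes and Rossi, so that assignment is forced.
One valid schedule: Mon-PM→Cho, Tue-AM→Cho, Tue-PM→Andersen, Wed-AM→Andersen, Wed-PM→Rossi+Osei, Thu-AM→Tanaka, Thu-PM→Greco, Fri-AM→Greco, Fri-PM→Reyes+Rossi, Sat-AM→Tanaka+Reyes.
Loads: Cho 2/2, Andersen 2/2, Greco 2/2, Tanaka 2/2, Reyes 2/2, Rossi 2/3, Osei 1/3 — all within limits.

Yes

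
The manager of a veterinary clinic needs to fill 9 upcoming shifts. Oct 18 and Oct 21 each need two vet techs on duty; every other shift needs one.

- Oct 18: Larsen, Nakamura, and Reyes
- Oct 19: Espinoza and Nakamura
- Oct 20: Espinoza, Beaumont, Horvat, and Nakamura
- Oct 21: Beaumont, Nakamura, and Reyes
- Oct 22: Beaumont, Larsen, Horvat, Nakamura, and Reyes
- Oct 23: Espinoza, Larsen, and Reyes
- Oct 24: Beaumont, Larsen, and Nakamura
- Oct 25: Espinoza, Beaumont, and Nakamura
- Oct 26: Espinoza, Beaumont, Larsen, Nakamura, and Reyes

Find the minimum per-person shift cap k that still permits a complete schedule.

With 6 vet techs and 11 worker-slots to fill, someone must work at least ⌈11/6⌉ = 2 shifts, so k ≥ 2.
k = 2 works: Oct 18→Larsen+Nakamura, Oct 19→Espinoza, Oct 20→Horvat, Oct 21→Beaumont+Nakamura, Oct 22→Horvat, Oct 23→Espinoza, Oct 24→Larsen, Oct 25→Beaumont, Oct 26→Reyes.
Loads: Espinoza 2, Beaumont 2, Larsen 2, Horvat 2, Nakamura 2, Reyes 1 — all ≤ 2.

2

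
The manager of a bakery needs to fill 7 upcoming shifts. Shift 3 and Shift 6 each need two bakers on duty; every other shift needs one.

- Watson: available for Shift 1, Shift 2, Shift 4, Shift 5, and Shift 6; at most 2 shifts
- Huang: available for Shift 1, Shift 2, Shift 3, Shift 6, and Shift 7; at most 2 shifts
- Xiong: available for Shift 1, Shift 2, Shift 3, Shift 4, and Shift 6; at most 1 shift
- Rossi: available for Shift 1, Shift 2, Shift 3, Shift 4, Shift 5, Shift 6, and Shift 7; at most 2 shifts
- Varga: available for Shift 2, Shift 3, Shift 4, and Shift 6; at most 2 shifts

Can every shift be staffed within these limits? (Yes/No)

Yes

One valid schedule: Shift 1→Watson, Shift 2→Huang, Shift 3→Rossi+Varga, Shift 4→Xiong, Shift 5→Watson, Shift 6→Rossi+Varga, Shift 7→Huang.
Loads: Watson 2/2, Huang 2/2, Xiong 1/1, Rossi 2/2, Varga 2/2 — all within limits.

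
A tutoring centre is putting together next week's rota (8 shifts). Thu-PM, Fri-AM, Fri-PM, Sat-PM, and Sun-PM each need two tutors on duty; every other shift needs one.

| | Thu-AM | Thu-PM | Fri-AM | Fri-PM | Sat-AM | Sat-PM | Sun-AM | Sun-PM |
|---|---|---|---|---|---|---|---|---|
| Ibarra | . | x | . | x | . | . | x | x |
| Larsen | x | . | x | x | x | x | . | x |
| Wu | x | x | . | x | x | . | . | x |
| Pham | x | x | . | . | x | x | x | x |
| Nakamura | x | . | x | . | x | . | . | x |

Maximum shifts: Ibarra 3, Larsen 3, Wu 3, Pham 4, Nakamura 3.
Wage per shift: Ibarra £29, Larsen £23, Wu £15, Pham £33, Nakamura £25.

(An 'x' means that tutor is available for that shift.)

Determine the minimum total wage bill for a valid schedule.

£309

Fri-AM can only be covered by Larsen and Nakamura, so that assignment is forced.
Sat-PM can only be covered by Larsen and Pham, so that assignment is forced.
Picking the cheapest available tutor for each shift independently would cost £283, but that ignores the shift limits.
An optimal schedule: Thu-AM→Wu, Thu-PM→Wu+Ibarra, Fri-AM→Larsen+Nakamura, Fri-PM→Wu+Larsen, Sat-AM→Nakamura, Sat-PM→Larsen+Pham, Sun-AM→Ibarra, Sun-PM→Nakamura+Ibarra.
Total: 15 + 15 + 29 + 23 + 25 + 15 + 23 + 25 + 23 + 33 + 29 + 25 + 29 = £309.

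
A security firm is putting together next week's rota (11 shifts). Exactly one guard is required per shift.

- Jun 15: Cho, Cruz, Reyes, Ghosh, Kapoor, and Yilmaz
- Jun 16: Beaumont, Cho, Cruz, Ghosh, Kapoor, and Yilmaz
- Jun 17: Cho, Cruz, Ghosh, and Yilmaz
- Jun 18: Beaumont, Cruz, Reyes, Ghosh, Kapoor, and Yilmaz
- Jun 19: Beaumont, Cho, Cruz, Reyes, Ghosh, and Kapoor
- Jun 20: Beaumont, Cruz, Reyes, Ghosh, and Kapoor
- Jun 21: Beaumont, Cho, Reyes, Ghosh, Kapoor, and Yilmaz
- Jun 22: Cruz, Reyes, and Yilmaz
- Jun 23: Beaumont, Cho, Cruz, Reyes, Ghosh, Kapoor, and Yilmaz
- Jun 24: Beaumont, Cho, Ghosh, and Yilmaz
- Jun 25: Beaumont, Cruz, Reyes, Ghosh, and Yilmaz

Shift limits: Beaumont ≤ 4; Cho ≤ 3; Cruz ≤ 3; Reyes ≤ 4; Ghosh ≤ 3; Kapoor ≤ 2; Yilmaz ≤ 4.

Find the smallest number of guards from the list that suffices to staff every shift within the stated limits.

3

11 slots to fill and no one can take more than 4, so at least ⌈11/4⌉ = 3 guards are needed.
Beaumont, Cho, and Reyes alone can cover everything: Jun 15→Cho, Jun 16→Beaumont, Jun 17→Cho, Jun 18→Beaumont, Jun 19→Cho, Jun 20→Beaumont, Jun 21→Reyes, Jun 22→Reyes, Jun 23→Reyes, Jun 24→Beaumont, Jun 25→Reyes.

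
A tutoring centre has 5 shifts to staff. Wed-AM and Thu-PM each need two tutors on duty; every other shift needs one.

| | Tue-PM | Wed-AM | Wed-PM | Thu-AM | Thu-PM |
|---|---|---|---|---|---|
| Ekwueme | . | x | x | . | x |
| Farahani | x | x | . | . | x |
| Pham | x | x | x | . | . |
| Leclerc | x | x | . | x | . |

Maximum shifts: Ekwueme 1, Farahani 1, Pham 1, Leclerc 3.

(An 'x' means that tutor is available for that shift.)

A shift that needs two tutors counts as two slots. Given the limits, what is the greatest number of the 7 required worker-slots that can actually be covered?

6

Total capacity across all tutors is 1+1+1+3 = 6, and 7 slots are needed, so at most 6 can be filled.
An assignment achieving 6: Tue-PM→Leclerc, Wed-AM→Pham+Leclerc, Wed-PM→Ekwueme, Thu-AM→Leclerc, Thu-PM→Farahani.
Loads: Ekwueme 1/1, Farahani 1/1, Pham 1/1, Leclerc 3/3.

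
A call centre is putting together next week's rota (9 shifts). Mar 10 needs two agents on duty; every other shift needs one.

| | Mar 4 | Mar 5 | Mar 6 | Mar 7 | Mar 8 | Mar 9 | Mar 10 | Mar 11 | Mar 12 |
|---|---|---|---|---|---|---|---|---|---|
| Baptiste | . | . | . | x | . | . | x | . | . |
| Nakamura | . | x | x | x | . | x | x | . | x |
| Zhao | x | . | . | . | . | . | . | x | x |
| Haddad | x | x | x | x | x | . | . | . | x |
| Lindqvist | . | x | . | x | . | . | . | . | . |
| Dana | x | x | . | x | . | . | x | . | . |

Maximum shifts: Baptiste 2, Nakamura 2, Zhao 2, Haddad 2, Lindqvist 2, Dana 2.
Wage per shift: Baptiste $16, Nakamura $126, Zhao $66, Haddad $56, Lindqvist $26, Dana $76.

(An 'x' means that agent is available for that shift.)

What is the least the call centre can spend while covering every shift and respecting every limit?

Mar 8 can only be covered by Haddad, so that assignment is forced.
Mar 9 can only be covered by Nakamura, so that assignment is forced.
Mar 11 can only be covered by Zhao, so that assignment is forced.
Picking the cheapest available agent for each shift independently would cost $550, but that ignores the shift limits.
An optimal schedule: Mar 4→Dana, Mar 5→Lindqvist, Mar 6→Haddad, Mar 7→Baptiste, Mar 8→Haddad, Mar 9→Nakamura, Mar 10→Baptiste+Dana, Mar 11→Zhao, Mar 12→Zhao.
Total: 76 + 26 + 56 + 16 + 56 + 126 + 16 + 76 + 66 + 66 = $580.

$580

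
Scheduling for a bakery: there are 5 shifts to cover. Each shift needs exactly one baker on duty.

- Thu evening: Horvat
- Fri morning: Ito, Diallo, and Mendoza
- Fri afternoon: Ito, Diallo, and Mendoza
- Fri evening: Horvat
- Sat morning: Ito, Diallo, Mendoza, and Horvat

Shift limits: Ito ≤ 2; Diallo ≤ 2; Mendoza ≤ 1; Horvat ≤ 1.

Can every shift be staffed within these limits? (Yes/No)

No

Total capacity is 6 and 5 slots are needed, so capacity alone doesn't rule it out.
Shifts {Thu evening, Fri evening} need 2 worker-slots in total, but the bakers available for any of those shifts (Horvat) can supply at most 1 among them. So no valid schedule exists.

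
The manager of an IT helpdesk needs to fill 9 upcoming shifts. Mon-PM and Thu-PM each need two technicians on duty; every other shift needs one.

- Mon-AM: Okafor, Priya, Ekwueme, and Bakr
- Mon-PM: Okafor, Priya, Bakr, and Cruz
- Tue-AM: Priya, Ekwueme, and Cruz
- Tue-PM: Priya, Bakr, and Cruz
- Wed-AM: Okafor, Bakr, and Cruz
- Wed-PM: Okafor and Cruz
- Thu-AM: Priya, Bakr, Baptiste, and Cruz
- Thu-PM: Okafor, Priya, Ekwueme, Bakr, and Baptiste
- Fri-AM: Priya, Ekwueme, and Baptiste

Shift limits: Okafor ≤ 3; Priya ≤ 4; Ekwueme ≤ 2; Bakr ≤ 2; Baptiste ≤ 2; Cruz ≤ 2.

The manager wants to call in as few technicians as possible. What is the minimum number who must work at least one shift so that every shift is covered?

11 slots to fill and no one can take more than 4, so at least ⌈11/4⌉ = 3 technicians are needed.
Any 3 technicians together have capacity at most 4+3+2 = 9 < 11 slots, so 3 can never suffice.
Okafor, Priya, Ekwueme, and Bakr alone can cover everything: Mon-AM→Ekwueme, Mon-PM→Okafor+Bakr, Tue-AM→Priya, Tue-PM→Priya, Wed-AM→Okafor, Wed-PM→Okafor, Thu-AM→Priya, Thu-PM→Ekwueme+Bakr, Fri-AM→Priya.

4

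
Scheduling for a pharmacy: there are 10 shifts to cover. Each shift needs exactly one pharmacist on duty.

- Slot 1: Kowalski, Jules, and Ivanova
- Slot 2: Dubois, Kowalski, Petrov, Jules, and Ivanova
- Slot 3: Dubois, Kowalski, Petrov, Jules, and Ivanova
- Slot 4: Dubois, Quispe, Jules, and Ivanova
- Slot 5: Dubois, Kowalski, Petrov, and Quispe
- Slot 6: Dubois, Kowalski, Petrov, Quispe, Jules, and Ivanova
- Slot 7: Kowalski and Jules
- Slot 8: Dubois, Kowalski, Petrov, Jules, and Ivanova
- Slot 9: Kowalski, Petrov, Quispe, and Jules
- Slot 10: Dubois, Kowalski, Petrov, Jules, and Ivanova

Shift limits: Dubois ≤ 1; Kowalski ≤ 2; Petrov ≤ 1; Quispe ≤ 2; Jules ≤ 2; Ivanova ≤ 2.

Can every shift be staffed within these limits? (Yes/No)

Yes

One valid schedule: Slot 1→Kowalski, Slot 2→Jules, Slot 3→Jules, Slot 4→Dubois, Slot 5→Petrov, Slot 6→Quispe, Slot 7→Kowalski, Slot 8→Ivanova, Slot 9→Quispe, Slot 10→Ivanova.
Loads: Dubois 1/1, Kowalski 2/2, Petrov 1/1, Quispe 2/2, Jules 2/2, Ivanova 2/2 — all within limits.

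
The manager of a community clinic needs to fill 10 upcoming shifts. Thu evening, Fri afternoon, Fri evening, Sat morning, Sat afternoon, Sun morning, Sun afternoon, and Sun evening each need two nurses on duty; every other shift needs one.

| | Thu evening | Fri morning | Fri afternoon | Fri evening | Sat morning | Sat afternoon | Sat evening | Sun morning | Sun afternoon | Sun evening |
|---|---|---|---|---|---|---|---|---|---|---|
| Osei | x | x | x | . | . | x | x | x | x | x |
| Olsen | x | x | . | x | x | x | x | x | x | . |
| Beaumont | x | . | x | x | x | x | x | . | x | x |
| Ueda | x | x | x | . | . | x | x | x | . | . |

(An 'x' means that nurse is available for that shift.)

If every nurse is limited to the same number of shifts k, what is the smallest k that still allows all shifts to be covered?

5

With 4 nurses and 18 worker-slots to fill, someone must work at least ⌈18/4⌉ = 5 shifts, so k ≥ 5.
k = 5 works: Thu evening→Olsen+Ueda, Fri morning→Osei, Fri afternoon→Osei+Beaumont, Fri evening→Olsen+Beaumont, Sat morning→Olsen+Beaumont, Sat afternoon→Beaumont+Ueda, Sat evening→Ueda, Sun morning→Osei+Olsen, Sun afternoon→Osei+Olsen, Sun evening→Osei+Beaumont.
Loads: Osei 5, Olsen 5, Beaumont 5, Ueda 3 — all ≤ 5.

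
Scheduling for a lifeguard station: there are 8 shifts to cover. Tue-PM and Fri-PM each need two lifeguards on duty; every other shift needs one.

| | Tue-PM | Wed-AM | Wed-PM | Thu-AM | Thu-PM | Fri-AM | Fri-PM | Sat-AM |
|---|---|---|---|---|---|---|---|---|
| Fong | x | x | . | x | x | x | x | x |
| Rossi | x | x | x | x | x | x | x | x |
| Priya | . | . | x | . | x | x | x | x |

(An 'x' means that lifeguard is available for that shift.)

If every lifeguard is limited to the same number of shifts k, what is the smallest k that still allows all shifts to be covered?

4

With 3 lifeguards and 10 worker-slots to fill, someone must work at least ⌈10/3⌉ = 4 shifts, so k ≥ 4.
k = 4 works: Tue-PM→Fong+Rossi, Wed-AM→Fong, Wed-PM→Rossi, Thu-AM→Fong, Thu-PM→Fong, Fri-AM→Rossi, Fri-PM→Rossi+Priya, Sat-AM→Priya.
Loads: Fong 4, Rossi 4, Priya 2 — all ≤ 4.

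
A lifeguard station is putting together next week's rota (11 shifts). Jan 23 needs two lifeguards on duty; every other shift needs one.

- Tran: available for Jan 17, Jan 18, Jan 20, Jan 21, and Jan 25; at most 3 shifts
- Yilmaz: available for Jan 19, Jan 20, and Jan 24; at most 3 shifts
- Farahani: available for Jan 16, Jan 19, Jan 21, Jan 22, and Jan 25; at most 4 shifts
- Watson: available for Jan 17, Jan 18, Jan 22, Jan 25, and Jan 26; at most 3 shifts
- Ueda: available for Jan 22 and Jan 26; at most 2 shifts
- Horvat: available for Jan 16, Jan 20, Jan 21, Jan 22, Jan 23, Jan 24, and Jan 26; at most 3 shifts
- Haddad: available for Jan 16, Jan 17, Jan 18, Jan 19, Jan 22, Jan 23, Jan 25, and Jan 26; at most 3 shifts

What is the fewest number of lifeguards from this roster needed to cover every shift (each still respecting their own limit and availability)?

4

12 slots to fill and no one can take more than 4, so at least ⌈12/4⌉ = 3 lifeguards are needed.
Any 3 lifeguards together have capacity at most 4+3+3 = 10 < 12 slots, so 3 can never suffice.
Tran, Yilmaz, Horvat, and Haddad alone can cover everything: Jan 16→Horvat, Jan 17→Tran, Jan 18→Tran, Jan 19→Yilmaz, Jan 20→Yilmaz, Jan 21→Tran, Jan 22→Horvat, Jan 23→Horvat+Haddad, Jan 24→Yilmaz, Jan 25→Haddad, Jan 26→Haddad.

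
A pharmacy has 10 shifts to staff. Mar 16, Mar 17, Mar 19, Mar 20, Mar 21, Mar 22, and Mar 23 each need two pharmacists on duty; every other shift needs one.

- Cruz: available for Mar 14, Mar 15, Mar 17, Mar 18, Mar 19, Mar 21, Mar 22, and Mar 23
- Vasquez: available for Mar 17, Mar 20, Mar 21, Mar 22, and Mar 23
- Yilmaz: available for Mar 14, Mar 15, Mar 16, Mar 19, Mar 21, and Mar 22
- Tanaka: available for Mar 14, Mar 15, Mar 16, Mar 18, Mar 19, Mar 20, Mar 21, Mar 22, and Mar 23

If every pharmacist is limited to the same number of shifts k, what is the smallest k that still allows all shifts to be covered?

5

With 4 pharmacists and 17 worker-slots to fill, someone must work at least ⌈17/4⌉ = 5 shifts, so k ≥ 5.
k = 5 works: Mar 14→Cruz, Mar 15→Cruz, Mar 16→Yilmaz+Tanaka, Mar 17→Cruz+Vasquez, Mar 18→Cruz, Mar 19→Cruz+Yilmaz, Mar 20→Vasquez+Tanaka, Mar 21→Vasquez+Yilmaz, Mar 22→Vasquez+Yilmaz, Mar 23→Vasquez+Tanaka.
Loads: Cruz 5, Vasquez 5, Yilmaz 4, Tanaka 3 — all ≤ 5.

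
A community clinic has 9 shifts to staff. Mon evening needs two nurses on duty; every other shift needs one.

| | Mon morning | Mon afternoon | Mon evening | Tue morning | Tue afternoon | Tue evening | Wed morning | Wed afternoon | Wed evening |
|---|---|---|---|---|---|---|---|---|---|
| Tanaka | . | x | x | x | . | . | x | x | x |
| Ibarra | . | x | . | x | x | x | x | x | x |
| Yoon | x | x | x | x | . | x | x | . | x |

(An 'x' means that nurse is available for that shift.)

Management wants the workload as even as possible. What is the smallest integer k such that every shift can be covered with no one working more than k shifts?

With 3 nurses and 10 worker-slots to fill, someone must work at least ⌈10/3⌉ = 4 shifts, so k ≥ 4.
k = 4 works: Mon morning→Yoon, Mon afternoon→Tanaka, Mon evening→Tanaka+Yoon, Tue morning→Tanaka, Tue afternoon→Ibarra, Tue evening→Ibarra, Wed morning→Ibarra, Wed afternoon→Tanaka, Wed evening→Ibarra.
Loads: Tanaka 4, Ibarra 4, Yoon 2 — all ≤ 4.

4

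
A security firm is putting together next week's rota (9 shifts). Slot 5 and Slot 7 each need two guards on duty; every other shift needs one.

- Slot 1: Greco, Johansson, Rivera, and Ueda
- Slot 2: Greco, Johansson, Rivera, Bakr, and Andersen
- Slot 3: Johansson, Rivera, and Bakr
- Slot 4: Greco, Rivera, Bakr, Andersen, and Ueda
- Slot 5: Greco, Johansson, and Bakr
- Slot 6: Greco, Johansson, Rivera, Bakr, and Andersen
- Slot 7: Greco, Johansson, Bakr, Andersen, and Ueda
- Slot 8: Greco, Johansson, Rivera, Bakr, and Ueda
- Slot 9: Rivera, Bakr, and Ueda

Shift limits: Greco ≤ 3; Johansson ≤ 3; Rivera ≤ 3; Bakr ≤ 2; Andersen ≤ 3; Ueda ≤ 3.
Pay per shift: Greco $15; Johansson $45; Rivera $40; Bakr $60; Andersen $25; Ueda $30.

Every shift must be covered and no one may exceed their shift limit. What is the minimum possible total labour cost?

Picking the cheapest available guard for each shift independently would cost $245, but that ignores the shift limits.
An optimal schedule: Slot 1→Greco, Slot 2→Greco, Slot 3→Rivera, Slot 4→Andersen, Slot 5→Greco+Johansson, Slot 6→Andersen, Slot 7→Andersen+Ueda, Slot 8→Ueda, Slot 9→Ueda.
Total: 15 + 15 + 40 + 25 + 15 + 45 + 25 + 25 + 30 + 30 + 30 = $295.

$295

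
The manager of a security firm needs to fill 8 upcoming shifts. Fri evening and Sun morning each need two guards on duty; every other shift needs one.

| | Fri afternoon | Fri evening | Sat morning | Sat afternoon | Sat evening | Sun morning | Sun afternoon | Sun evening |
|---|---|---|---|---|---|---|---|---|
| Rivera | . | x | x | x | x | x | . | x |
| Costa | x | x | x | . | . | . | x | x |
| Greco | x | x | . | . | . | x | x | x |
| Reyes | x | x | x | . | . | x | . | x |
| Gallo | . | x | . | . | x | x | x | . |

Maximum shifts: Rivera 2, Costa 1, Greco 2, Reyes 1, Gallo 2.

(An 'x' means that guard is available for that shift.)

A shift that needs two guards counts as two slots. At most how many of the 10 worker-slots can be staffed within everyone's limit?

Total capacity across all guards is 2+1+2+1+2 = 8, and 10 slots are needed, so at most 8 can be filled.
An assignment achieving 8: Fri afternoon→Costa, Fri evening→Gallo, Sat morning→Reyes, Sat afternoon→Rivera, Sat evening→Rivera, Sun morning→Greco+Gallo, Sun afternoon→Greco.
Loads: Rivera 2/2, Costa 1/1, Greco 2/2, Reyes 1/1, Gallo 2/2.

8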